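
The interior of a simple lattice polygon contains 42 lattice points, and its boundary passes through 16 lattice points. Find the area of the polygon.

By Pick's theorem, A = I + B/2 − 1 = 42 + 16/2 − 1 = 49.

49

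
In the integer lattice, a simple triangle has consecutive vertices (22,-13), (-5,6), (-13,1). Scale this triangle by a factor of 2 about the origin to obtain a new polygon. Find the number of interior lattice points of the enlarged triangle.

By the shoelace formula, twice the signed area is |(22·6 − (-5)·(-13)) + ((-5)·1 − (-13)·6) + ((-13)·(-13) − 22·1)| = 287, so the area is 143.5.
Along each edge there are gcd(|Δx|,|Δy|)+1 lattice points, so counting each shared vertex once the boundary has gcd(27,19) + gcd(8,5) + gcd(35,14) = 1+1+7 = 9.
Scaling by 2 multiplies the area by 2² = 4 (so the new area is 574) and multiplies the boundary lattice-point count by 2, giving 18.
By Pick's theorem, the interior count of the dilated polygon is 574 − 18/2 + 1 = 566.

566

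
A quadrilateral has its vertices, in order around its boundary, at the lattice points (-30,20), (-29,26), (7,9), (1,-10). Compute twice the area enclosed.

1002

By the shoelace formula, twice the signed area is |[(-30)·26 − (-29)·20] + [(-29)·9 − 7·26] + [7·(-10) − 1·9] + [1·20 − (-30)·(-10)]| = 1002, so the area is 501.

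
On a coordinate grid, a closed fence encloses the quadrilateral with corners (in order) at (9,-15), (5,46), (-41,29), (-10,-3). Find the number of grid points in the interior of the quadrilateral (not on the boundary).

1554

By the shoelace formula, twice the signed area is |(9·46 − 5·(-15)) + (5·29 − (-41)·46) + ((-41)·(-3) − (-10)·29) + ((-10)·(-15) − 9·(-3))| = 3110, so the area is 1555.
The number of boundary lattice points is Σ gcd(|Δx|,|Δy|) = gcd(4,61) + gcd(46,17) + gcd(31,32) + gcd(19,12) = 1+1+1+1 = 4.
By Pick's theorem A = I + B/2 − 1, so I = 1555 − 4/2 + 1 = 1554.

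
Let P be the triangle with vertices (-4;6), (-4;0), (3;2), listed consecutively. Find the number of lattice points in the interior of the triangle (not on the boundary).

Using the shoelace formula, 2A = |((-4)·0 − (-4)·6) + ((-4)·2 − 3·0) + (3·6 − (-4)·2)| = 42, so the area is 21.
Summing gcd(|Δx|,|Δy|) over the edges gives the boundary count: gcd(0,6) + gcd(7,2) + gcd(7,4) = 6+1+1 = 8.
Pick's theorem gives I = A − B/2 + 1 = 21 − 8/2 + 1 = 18.

18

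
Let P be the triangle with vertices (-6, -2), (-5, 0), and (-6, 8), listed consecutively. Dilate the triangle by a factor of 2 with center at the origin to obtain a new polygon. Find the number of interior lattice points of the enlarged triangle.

Using the shoelace formula, 2A = |[(-6)·0 − (-5)·(-2)] + [(-5)·8 − (-6)·0] + [(-6)·(-2) − (-6)·8]| = 10, so the area is 5.
Summing gcd(|Δx|,|Δy|) over the edges gives the boundary count: gcd(1,2) + gcd(1,8) + gcd(0,10) = 1+1+10 = 12.
Scaling by 2 multiplies the area by 2² = 4 (so the new area is 20) and multiplies the boundary lattice-point count by 2, giving 24.
By Pick's theorem, the interior count of the dilated polygon is 20 − 24/2 + 1 = 9.

9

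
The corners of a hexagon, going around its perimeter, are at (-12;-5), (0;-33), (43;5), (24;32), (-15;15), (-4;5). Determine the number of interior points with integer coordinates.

Using the shoelace formula, 2A = |((-12)·(-33) − 0·(-5)) + (0·5 − 43·(-33)) + (43·32 − 24·5) + (24·15 − (-15)·32) + ((-15)·5 − (-4)·15) + ((-4)·(-5) − (-12)·5)| = 3976, so the area is 1988.
Summing gcd(|Δx|,|Δy|) over the edges gives the boundary count: gcd(12,28) + gcd(43,38) + gcd(19,27) + gcd(39,17) + gcd(11,10) + gcd(8,10) = 4+1+1+1+1+2 = 10.
Pick's theorem gives I = A − B/2 + 1 = 1988 − 10/2 + 1 = 1984.

1984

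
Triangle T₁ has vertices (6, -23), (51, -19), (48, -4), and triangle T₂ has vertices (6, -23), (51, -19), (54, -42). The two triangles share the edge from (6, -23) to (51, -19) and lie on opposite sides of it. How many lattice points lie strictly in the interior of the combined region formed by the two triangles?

865

The union is the simple quadrilateral with vertices (6, -23), (48, -4), (51, -19), (54, -42) in order.
The shoelace formula gives twice the area as |[6·(-4) − 48·(-23)] + [48·(-19) − 51·(-4)] + [51·(-42) − 54·(-19)] + [54·(-23) − 6·(-42)]| = 1734, so the area is 867.
Summing gcd(|Δx|,|Δy|) over the edges gives the boundary count: gcd(42,19) + gcd(3,15) + gcd(3,23) + gcd(48,19) = 1+3+1+1 = 6.
By Pick's theorem I = A − B/2 + 1 = 867 − 6/2 + 1 = 865.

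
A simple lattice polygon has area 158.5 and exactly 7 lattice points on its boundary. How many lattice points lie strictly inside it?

156

From Pick's theorem, I = A − B/2 + 1 = 158.5 − 7/2 + 1 = 156.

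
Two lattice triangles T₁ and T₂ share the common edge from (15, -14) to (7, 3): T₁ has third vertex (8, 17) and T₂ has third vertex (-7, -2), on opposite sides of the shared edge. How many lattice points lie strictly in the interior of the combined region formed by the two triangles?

202

The union is the simple quadrilateral with vertices (15, -14), (8, 17), (7, 3), (-7, -2) in order.
Using the shoelace formula, 2A = |[15·17 − 8·(-14)] + [8·3 − 7·17] + [7·(-2) − (-7)·3] + [(-7)·(-14) − 15·(-2)]| = 407, so the area is 407/2.
The number of boundary lattice points is Σ gcd(|Δx|,|Δy|) = gcd(7,31) + gcd(1,14) + gcd(14,5) + gcd(22,12) = 1+1+1+2 = 5.
By Pick's theorem I = A − B/2 + 1 = 407/2 − 5/2 + 1 = 202.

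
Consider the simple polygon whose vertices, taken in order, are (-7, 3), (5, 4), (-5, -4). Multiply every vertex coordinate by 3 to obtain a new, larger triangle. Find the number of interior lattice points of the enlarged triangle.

By the shoelace formula, twice the signed area is |((-7)·4 − 5·3) + (5·(-4) − (-5)·4) + ((-5)·3 − (-7)·(-4))| = 86, so the area is 43.
The number of boundary lattice points is Σ gcd(|Δx|,|Δy|) = gcd(12,1) + gcd(10,8) + gcd(2,7) = 1+2+1 = 4.
Scaling by 3 multiplies the area by 3² = 9 (so the new area is 387) and multiplies the boundary lattice-point count by 3, giving 12.
By Pick's theorem, the interior count of the dilated polygon is 387 − 12/2 + 1 = 382.

382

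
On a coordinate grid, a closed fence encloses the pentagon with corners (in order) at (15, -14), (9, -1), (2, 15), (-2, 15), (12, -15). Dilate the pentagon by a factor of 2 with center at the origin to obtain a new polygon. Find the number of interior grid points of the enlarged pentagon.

Using the shoelace formula, 2A = |[15·(-1) − 9·(-14)] + [9·15 − 2·(-1)] + [2·15 − (-2)·15] + [(-2)·(-15) − 12·15] + [12·(-14) − 15·(-15)]| = 215, so the area is 107.5.
Along each edge there are gcd(|Δx|,|Δy|)+1 lattice points, so counting each shared vertex once the boundary has gcd(6,13) + gcd(7,16) + gcd(4,0) + gcd(14,30) + gcd(3,1) = 1+1+4+2+1 = 9.
Scaling by 2 multiplies the area by 2² = 4 (so the new area is 430) and multiplies the boundary lattice-point count by 2, giving 18.
By Pick's theorem, the interior count of the dilated polygon is 430 − 18/2 + 1 = 422.

422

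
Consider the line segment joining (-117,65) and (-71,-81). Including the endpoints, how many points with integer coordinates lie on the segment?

The number of lattice points on a segment between lattice points is gcd(|Δx|,|Δy|) + 1 = gcd(46,146) + 1 = 2 + 1 = 3.

3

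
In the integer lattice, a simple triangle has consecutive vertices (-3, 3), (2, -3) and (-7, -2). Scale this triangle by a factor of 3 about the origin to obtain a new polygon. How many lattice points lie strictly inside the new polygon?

Using the shoelace formula, 2A = |[(-3)·(-3) − 2·3] + [2·(-2) − (-7)·(-3)] + [(-7)·3 − (-3)·(-2)]| = 49, so the area is 24.5.
The number of boundary lattice points is Σ gcd(|Δx|,|Δy|) = gcd(5,6) + gcd(9,1) + gcd(4,5) = 1+1+1 = 3.
Scaling by 3 multiplies the area by 3² = 9 (so the new area is 441/2) and multiplies the boundary lattice-point count by 3, giving 9.
By Pick's theorem, the interior count of the dilated polygon is 441/2 − 9/2 + 1 = 217.

217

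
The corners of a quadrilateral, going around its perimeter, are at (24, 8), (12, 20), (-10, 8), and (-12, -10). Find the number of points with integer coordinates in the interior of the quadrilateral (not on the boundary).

494

The shoelace formula gives twice the area as |(24·20 − 12·8) + (12·8 − (-10)·20) + ((-10)·(-10) − (-12)·8) + ((-12)·8 − 24·(-10))| = 1020, so the area is 510.
Along each edge there are gcd(|Δx|,|Δy|)+1 lattice points, so counting each shared vertex once the boundary has gcd(12,12) + gcd(22,12) + gcd(2,18) + gcd(36,18) = 12+2+2+18 = 34.
Pick's theorem gives I = A − B/2 + 1 = 510 − 34/2 + 1 = 494.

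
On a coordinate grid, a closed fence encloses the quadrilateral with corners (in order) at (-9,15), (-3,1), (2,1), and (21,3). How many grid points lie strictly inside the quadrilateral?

By the shoelace formula, twice the signed area is |[(-9)·1 − (-3)·15] + [(-3)·1 − 2·1] + [2·3 − 21·1] + [21·15 − (-9)·3]| = 358, so the area is 179.
The number of boundary lattice points is Σ gcd(|Δx|,|Δy|) = gcd(6,14) + gcd(5,0) + gcd(19,2) + gcd(30,12) = 2+5+1+6 = 14.
By Pick's theorem A = I + B/2 − 1, so I = 179 − 14/2 + 1 = 173.

173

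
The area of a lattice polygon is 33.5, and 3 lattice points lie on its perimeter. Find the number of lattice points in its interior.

From Pick's theorem, I = A − B/2 + 1 = 33.5 − 3/2 + 1 = 33.

33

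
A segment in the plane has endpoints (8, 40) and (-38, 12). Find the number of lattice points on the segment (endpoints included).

3

The number of lattice points on a segment between lattice points is gcd(|Δx|,|Δy|) + 1 = gcd(46,28) + 1 = 2 + 1 = 3.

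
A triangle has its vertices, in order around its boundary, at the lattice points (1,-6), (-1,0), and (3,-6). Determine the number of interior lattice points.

4

By the shoelace formula, twice the signed area is |(1·0 − (-1)·(-6)) + ((-1)·(-6) − 3·0) + (3·(-6) − 1·(-6))| = 12, so the area is 6.
Summing gcd(|Δx|,|Δy|) over the edges gives the boundary count: gcd(2,6) + gcd(4,6) + gcd(2,0) = 2+2+2 = 6.
Pick's theorem gives I = A − B/2 + 1 = 6 − 6/2 + 1 = 4.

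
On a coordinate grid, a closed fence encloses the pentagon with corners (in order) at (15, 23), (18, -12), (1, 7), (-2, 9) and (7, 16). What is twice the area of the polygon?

Using the shoelace formula, 2A = |[15·(-12) − 18·23] + [18·7 − 1·(-12)] + [1·9 − (-2)·7] + [(-2)·16 − 7·9] + [7·23 − 15·16]| = 607, so the area is 607/2.

607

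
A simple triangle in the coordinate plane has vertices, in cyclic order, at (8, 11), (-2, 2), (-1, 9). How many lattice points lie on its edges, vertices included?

3

Along each edge there are gcd(|Δx|,|Δy|)+1 lattice points, so counting each shared vertex once the boundary has gcd(10,9) + gcd(1,7) + gcd(9,2) = 1+1+1 = 3.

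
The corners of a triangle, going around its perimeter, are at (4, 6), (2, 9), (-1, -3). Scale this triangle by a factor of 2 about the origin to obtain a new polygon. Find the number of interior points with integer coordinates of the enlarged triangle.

Using the shoelace formula, 2A = |(4·9 − 2·6) + (2·(-3) − (-1)·9) + ((-1)·6 − 4·(-3))| = 33, so the area is 16.5.
Along each edge there are gcd(|Δx|,|Δy|)+1 lattice points, so counting each shared vertex once the boundary has gcd(2,3) + gcd(3,12) + gcd(5,9) = 1+3+1 = 5.
Scaling by 2 multiplies the area by 2² = 4 (so the new area is 66) and multiplies the boundary lattice-point count by 2, giving 10.
By Pick's theorem, the interior count of the dilated polygon is 66 − 10/2 + 1 = 62.

62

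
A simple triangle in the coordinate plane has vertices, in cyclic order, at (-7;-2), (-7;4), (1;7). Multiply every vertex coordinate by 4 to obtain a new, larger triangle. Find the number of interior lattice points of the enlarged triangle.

By the shoelace formula, twice the signed area is |[(-7)·4 − (-7)·(-2)] + [(-7)·7 − 1·4] + [1·(-2) − (-7)·7]| = 48, so the area is 24.
The number of boundary lattice points is Σ gcd(|Δx|,|Δy|) = gcd(0,6) + gcd(8,3) + gcd(8,9) = 6+1+1 = 8.
Scaling by 4 multiplies the area by 4² = 16 (so the new area is 384) and multiplies the boundary lattice-point count by 4, giving 32.
By Pick's theorem, the interior count of the dilated polygon is 384 − 32/2 + 1 = 369.

369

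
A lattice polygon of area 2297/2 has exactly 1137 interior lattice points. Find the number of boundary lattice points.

Pick's theorem gives A = I + B/2 − 1, so B = 2(A − I + 1) = 2(2297/2 − 1137 + 1) = 25.

25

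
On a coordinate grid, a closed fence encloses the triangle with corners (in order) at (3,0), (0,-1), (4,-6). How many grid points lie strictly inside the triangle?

9

By the shoelace formula, twice the signed area is |[3·(-1) − 0·0] + [0·(-6) − 4·(-1)] + [4·0 − 3·(-6)]| = 19, so the area is 9.5.
Summing gcd(|Δx|,|Δy|) over the edges gives the boundary count: gcd(3,1) + gcd(4,5) + gcd(1,6) = 1+1+1 = 3.
By Pick's theorem A = I + B/2 − 1, so I = 9.5 − 3/2 + 1 = 9.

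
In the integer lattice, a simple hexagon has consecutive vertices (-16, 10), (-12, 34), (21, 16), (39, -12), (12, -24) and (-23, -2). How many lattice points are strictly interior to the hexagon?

1912

The shoelace formula gives twice the area as |[(-16)·34 − (-12)·10] + [(-12)·16 − 21·34] + [21·(-12) − 39·16] + [39·(-24) − 12·(-12)] + [12·(-2) − (-23)·(-24)] + [(-23)·10 − (-16)·(-2)]| = 3836, so the area is 1918.
Along each edge there are gcd(|Δx|,|Δy|)+1 lattice points, so counting each shared vertex once the boundary has gcd(4,24) + gcd(33,18) + gcd(18,28) + gcd(27,12) + gcd(35,22) + gcd(7,12) = 4+3+2+3+1+1 = 14.
Pick's theorem gives I = A − B/2 + 1 = 1918 − 14/2 + 1 = 1912.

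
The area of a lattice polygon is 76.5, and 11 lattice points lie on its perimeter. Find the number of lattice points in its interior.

Pick's theorem A = I + B/2 − 1 rearranges to I = A − B/2 + 1 = 76.5 − 11/2 + 1 = 72.

72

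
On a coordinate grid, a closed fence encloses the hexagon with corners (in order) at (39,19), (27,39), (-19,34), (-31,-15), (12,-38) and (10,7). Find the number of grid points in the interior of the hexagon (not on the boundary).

The shoelace formula gives twice the area as |[39·39 − 27·19] + [27·34 − (-19)·39] + [(-19)·(-15) − (-31)·34] + [(-31)·(-38) − 12·(-15)] + [12·7 − 10·(-38)] + [10·19 − 39·7]| = 5745, so the area is 2872.5.
The number of boundary lattice points is Σ gcd(|Δx|,|Δy|) = gcd(12,20) + gcd(46,5) + gcd(12,49) + gcd(43,23) + gcd(2,45) + gcd(29,12) = 4+1+1+1+1+1 = 9.
Pick's theorem gives I = A − B/2 + 1 = 2872.5 − 9/2 + 1 = 2869.

2869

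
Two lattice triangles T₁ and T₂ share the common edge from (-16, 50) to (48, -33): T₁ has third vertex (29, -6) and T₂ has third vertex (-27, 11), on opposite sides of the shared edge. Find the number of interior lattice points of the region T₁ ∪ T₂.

1779

The union is the simple quadrilateral with vertices (-16, 50), (29, -6), (48, -33), (-27, 11) in order.
The shoelace formula gives twice the area as |[(-16)·(-6) − 29·50] + [29·(-33) − 48·(-6)] + [48·11 − (-27)·(-33)] + [(-27)·50 − (-16)·11]| = 3560, so the area is 1780.
Summing gcd(|Δx|,|Δy|) over the edges gives the boundary count: gcd(45,56) + gcd(19,27) + gcd(75,44) + gcd(11,39) = 1+1+1+1 = 4.
By Pick's theorem I = A − B/2 + 1 = 1780 − 4/2 + 1 = 1779.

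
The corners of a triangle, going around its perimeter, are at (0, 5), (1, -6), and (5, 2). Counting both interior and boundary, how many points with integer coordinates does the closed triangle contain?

30

The shoelace formula gives twice the area as |[0·(-6) − 1·5] + [1·2 − 5·(-6)] + [5·5 − 0·2]| = 52, so the area is 26.
Summing gcd(|Δx|,|Δy|) over the edges gives the boundary count: gcd(1,11) + gcd(4,8) + gcd(5,3) = 1+4+1 = 6.
Pick's theorem gives I = A − B/2 + 1 = 26 − 6/2 + 1 = 24, so the closed region contains I + B = 24 + 6 = 30 lattice points.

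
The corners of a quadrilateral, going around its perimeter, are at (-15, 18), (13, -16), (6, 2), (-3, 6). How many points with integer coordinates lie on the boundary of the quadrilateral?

16

Along each edge there are gcd(|Δx|,|Δy|)+1 lattice points, so counting each shared vertex once the boundary has gcd(28,34) + gcd(7,18) + gcd(9,4) + gcd(12,12) = 2+1+1+12 = 16.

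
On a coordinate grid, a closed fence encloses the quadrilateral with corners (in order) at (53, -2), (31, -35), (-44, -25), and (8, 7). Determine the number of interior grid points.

The shoelace formula gives twice the area as |[53·(-35) − 31·(-2)] + [31·(-25) − (-44)·(-35)] + [(-44)·7 − 8·(-25)] + [8·(-2) − 53·7]| = 4603, so the area is 2301.5.
Summing gcd(|Δx|,|Δy|) over the edges gives the boundary count: gcd(22,33) + gcd(75,10) + gcd(52,32) + gcd(45,9) = 11+5+4+9 = 29.
Pick's theorem gives I = A − B/2 + 1 = 2301.5 − 29/2 + 1 = 2288.

2288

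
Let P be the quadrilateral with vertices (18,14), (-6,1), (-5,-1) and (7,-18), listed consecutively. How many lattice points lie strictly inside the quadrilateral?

315

Using the shoelace formula, 2A = |(18·1 − (-6)·14) + ((-6)·(-1) − (-5)·1) + ((-5)·(-18) − 7·(-1)) + (7·14 − 18·(-18))| = 632, so the area is 316.
Summing gcd(|Δx|,|Δy|) over the edges gives the boundary count: gcd(24,13) + gcd(1,2) + gcd(12,17) + gcd(11,32) = 1+1+1+1 = 4.
By Pick's theorem A = I + B/2 − 1, so I = 316 − 4/2 + 1 = 315.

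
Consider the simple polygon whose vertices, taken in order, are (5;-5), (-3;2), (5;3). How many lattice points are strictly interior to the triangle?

28

By the shoelace formula, twice the signed area is |(5·2 − (-3)·(-5)) + ((-3)·3 − 5·2) + (5·(-5) − 5·3)| = 64, so the area is 32.
Along each edge there are gcd(|Δx|,|Δy|)+1 lattice points, so counting each shared vertex once the boundary has gcd(8,7) + gcd(8,1) + gcd(0,8) = 1+1+8 = 10.
By Pick's theorem A = I + B/2 − 1, so I = 32 − 10/2 + 1 = 28.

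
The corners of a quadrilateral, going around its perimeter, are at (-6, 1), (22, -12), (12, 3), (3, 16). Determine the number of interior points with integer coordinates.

The shoelace formula gives twice the area as |[(-6)·(-12) − 22·1] + [22·3 − 12·(-12)] + [12·16 − 3·3] + [3·1 − (-6)·16]| = 542, so the area is 271.
Summing gcd(|Δx|,|Δy|) over the edges gives the boundary count: gcd(28,13) + gcd(10,15) + gcd(9,13) + gcd(9,15) = 1+5+1+3 = 10.
By Pick's theorem A = I + B/2 − 1, so I = 271 − 10/2 + 1 = 267.

267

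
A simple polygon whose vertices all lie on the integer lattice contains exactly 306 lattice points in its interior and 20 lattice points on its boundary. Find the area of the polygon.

Pick's theorem states A = I + B/2 − 1, so A = 306 + 20/2 − 1 = 315.

315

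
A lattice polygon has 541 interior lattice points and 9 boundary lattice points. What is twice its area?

1089

Pick's theorem states A = I + B/2 − 1, so A = 541 + 9/2 − 1 = 1089/2.
Hence 2A = 1089.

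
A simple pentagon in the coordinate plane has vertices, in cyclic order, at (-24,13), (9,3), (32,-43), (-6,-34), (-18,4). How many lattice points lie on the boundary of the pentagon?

30

Along each edge there are gcd(|Δx|,|Δy|)+1 lattice points, so counting each shared vertex once the boundary has gcd(33,10) + gcd(23,46) + gcd(38,9) + gcd(12,38) + gcd(6,9) = 1+23+1+2+3 = 30.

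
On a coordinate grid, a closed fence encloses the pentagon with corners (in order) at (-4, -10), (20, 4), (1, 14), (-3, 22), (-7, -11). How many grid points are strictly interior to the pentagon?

365

By the shoelace formula, twice the signed area is |((-4)·4 − 20·(-10)) + (20·14 − 1·4) + (1·22 − (-3)·14) + ((-3)·(-11) − (-7)·22) + ((-7)·(-10) − (-4)·(-11))| = 737, so the area is 368.5.
Along each edge there are gcd(|Δx|,|Δy|)+1 lattice points, so counting each shared vertex once the boundary has gcd(24,14) + gcd(19,10) + gcd(4,8) + gcd(4,33) + gcd(3,1) = 2+1+4+1+1 = 9.
By Pick's theorem A = I + B/2 − 1, so I = 368.5 − 9/2 + 1 = 365.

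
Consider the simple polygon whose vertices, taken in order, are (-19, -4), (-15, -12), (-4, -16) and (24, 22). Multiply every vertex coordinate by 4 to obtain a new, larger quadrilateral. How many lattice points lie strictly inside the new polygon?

By the shoelace formula, twice the signed area is |((-19)·(-12) − (-15)·(-4)) + ((-15)·(-16) − (-4)·(-12)) + ((-4)·22 − 24·(-16)) + (24·(-4) − (-19)·22)| = 978, so the area is 489.
The number of boundary lattice points is Σ gcd(|Δx|,|Δy|) = gcd(4,8) + gcd(11,4) + gcd(28,38) + gcd(43,26) = 4+1+2+1 = 8.
Scaling by 4 multiplies the area by 4² = 16 (so the new area is 7824) and multiplies the boundary lattice-point count by 4, giving 32.
By Pick's theorem, the interior count of the dilated polygon is 7824 − 32/2 + 1 = 7809.

7809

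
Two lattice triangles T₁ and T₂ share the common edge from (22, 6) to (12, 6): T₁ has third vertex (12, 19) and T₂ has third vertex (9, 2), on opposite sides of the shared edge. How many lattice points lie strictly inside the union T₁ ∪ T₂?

78

The union is the simple quadrilateral with vertices (22, 6), (12, 19), (12, 6), (9, 2) in order.
Using the shoelace formula, 2A = |[22·19 − 12·6] + [12·6 − 12·19] + [12·2 − 9·6] + [9·6 − 22·2]| = 170, so the area is 85.
Summing gcd(|Δx|,|Δy|) over the edges gives the boundary count: gcd(10,13) + gcd(0,13) + gcd(3,4) + gcd(13,4) = 1+13+1+1 = 16.
By Pick's theorem I = A − B/2 + 1 = 85 − 16/2 + 1 = 78.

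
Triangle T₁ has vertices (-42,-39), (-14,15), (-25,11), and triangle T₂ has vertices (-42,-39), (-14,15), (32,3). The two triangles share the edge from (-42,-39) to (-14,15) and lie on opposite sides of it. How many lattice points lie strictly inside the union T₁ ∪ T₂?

1649

The union is the simple quadrilateral with vertices (-42,-39), (-25,11), (-14,15), (32,3) in order.
The shoelace formula gives twice the area as |[(-42)·11 − (-25)·(-39)] + [(-25)·15 − (-14)·11] + [(-14)·3 − 32·15] + [32·(-39) − (-42)·3]| = 3302, so the area is 1651.
The number of boundary lattice points is Σ gcd(|Δx|,|Δy|) = gcd(17,50) + gcd(11,4) + gcd(46,12) + gcd(74,42) = 1+1+2+2 = 6.
By Pick's theorem I = A − B/2 + 1 = 1651 − 6/2 + 1 = 1649.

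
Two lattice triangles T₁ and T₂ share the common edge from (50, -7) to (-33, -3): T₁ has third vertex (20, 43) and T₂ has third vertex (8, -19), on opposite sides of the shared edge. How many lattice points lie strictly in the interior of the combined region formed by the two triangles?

2589

The union is the simple quadrilateral with vertices (50, -7), (20, 43), (-33, -3), (8, -19) in order.
Using the shoelace formula, 2A = |[50·43 − 20·(-7)] + [20·(-3) − (-33)·43] + [(-33)·(-19) − 8·(-3)] + [8·(-7) − 50·(-19)]| = 5194, so the area is 2597.
Summing gcd(|Δx|,|Δy|) over the edges gives the boundary count: gcd(30,50) + gcd(53,46) + gcd(41,16) + gcd(42,12) = 10+1+1+6 = 18.
By Pick's theorem I = A − B/2 + 1 = 2597 − 18/2 + 1 = 2589.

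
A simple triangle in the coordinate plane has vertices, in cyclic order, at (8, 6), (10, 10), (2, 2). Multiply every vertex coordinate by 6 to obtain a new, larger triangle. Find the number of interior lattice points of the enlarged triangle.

253

Using the shoelace formula, 2A = |[8·10 − 10·6] + [10·2 − 2·10] + [2·6 − 8·2]| = 16, so the area is 8.
The number of boundary lattice points is Σ gcd(|Δx|,|Δy|) = gcd(2,4) + gcd(8,8) + gcd(6,4) = 2+8+2 = 12.
Scaling by 6 multiplies the area by 6² = 36 (so the new area is 288) and multiplies the boundary lattice-point count by 6, giving 72.
By Pick's theorem, the interior count of the dilated polygon is 288 − 72/2 + 1 = 253.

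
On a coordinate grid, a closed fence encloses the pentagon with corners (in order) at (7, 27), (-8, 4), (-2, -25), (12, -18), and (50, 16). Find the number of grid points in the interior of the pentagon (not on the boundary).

1554

By the shoelace formula, twice the signed area is |(7·4 − (-8)·27) + ((-8)·(-25) − (-2)·4) + ((-2)·(-18) − 12·(-25)) + (12·16 − 50·(-18)) + (50·27 − 7·16)| = 3118, so the area is 1559.
Summing gcd(|Δx|,|Δy|) over the edges gives the boundary count: gcd(15,23) + gcd(6,29) + gcd(14,7) + gcd(38,34) + gcd(43,11) = 1+1+7+2+1 = 12.
By Pick's theorem A = I + B/2 − 1, so I = 1559 − 12/2 + 1 = 1554.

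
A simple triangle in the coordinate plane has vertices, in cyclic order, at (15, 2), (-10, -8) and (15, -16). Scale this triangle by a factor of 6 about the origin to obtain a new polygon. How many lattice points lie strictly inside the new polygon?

The shoelace formula gives twice the area as |(15·(-8) − (-10)·2) + ((-10)·(-16) − 15·(-8)) + (15·2 − 15·(-16))| = 450, so the area is 225.
Summing gcd(|Δx|,|Δy|) over the edges gives the boundary count: gcd(25,10) + gcd(25,8) + gcd(0,18) = 5+1+18 = 24.
Scaling by 6 multiplies the area by 6² = 36 (so the new area is 8100) and multiplies the boundary lattice-point count by 6, giving 144.
By Pick's theorem, the interior count of the dilated polygon is 8100 − 144/2 + 1 = 8029.

8029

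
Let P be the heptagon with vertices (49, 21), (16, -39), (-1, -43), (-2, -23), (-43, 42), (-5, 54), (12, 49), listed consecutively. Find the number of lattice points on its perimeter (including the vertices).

10

The number of boundary lattice points is Σ gcd(|Δx|,|Δy|) = gcd(33,60) + gcd(17,4) + gcd(1,20) + gcd(41,65) + gcd(38,12) + gcd(17,5) + gcd(37,28) = 3+1+1+1+2+1+1 = 10.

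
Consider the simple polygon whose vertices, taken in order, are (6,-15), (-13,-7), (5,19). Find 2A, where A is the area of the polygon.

The shoelace formula gives twice the area as |[6·(-7) − (-13)·(-15)] + [(-13)·19 − 5·(-7)] + [5·(-15) − 6·19]| = 638, so the area is 319.

638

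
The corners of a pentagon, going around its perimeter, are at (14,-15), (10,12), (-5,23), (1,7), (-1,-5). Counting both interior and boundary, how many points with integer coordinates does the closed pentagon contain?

325

Using the shoelace formula, 2A = |[14·12 − 10·(-15)] + [10·23 − (-5)·12] + [(-5)·7 − 1·23] + [1·(-5) − (-1)·7] + [(-1)·(-15) − 14·(-5)]| = 637, so the area is 318.5.
Along each edge there are gcd(|Δx|,|Δy|)+1 lattice points, so counting each shared vertex once the boundary has gcd(4,27) + gcd(15,11) + gcd(6,16) + gcd(2,12) + gcd(15,10) = 1+1+2+2+5 = 11.
Pick's theorem gives I = A − B/2 + 1 = 318.5 − 11/2 + 1 = 314, so the closed region contains I + B = 314 + 11 = 325 lattice points.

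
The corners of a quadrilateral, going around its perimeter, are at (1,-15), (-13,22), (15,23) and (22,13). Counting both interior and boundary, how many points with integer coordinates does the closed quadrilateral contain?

734

The shoelace formula gives twice the area as |(1·22 − (-13)·(-15)) + ((-13)·23 − 15·22) + (15·13 − 22·23) + (22·(-15) − 1·13)| = 1456, so the area is 728.
Summing gcd(|Δx|,|Δy|) over the edges gives the boundary count: gcd(14,37) + gcd(28,1) + gcd(7,10) + gcd(21,28) = 1+1+1+7 = 10.
Pick's theorem gives I = A − B/2 + 1 = 728 − 10/2 + 1 = 724, so the closed region contains I + B = 724 + 10 = 734 lattice points.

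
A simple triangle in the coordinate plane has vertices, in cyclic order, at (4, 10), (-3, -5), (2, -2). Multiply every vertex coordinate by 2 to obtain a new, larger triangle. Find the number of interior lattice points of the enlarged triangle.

105

Using the shoelace formula, 2A = |(4·(-5) − (-3)·10) + ((-3)·(-2) − 2·(-5)) + (2·10 − 4·(-2))| = 54, so the area is 27.
The number of boundary lattice points is Σ gcd(|Δx|,|Δy|) = gcd(7,15) + gcd(5,3) + gcd(2,12) = 1+1+2 = 4.
Scaling by 2 multiplies the area by 2² = 4 (so the new area is 108) and multiplies the boundary lattice-point count by 2, giving 8.
By Pick's theorem, the interior count of the dilated polygon is 108 − 8/2 + 1 = 105.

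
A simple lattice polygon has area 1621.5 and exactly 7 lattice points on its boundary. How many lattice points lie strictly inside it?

1619

From Pick's theorem, I = A − B/2 + 1 = 1621.5 − 7/2 + 1 = 1619.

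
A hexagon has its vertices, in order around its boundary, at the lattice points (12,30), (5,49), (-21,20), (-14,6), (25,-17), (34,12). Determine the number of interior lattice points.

1776

The shoelace formula gives twice the area as |[12·49 − 5·30] + [5·20 − (-21)·49] + [(-21)·6 − (-14)·20] + [(-14)·(-17) − 25·6] + [25·12 − 34·(-17)] + [34·30 − 12·12]| = 3563, so the area is 1781.5.
Summing gcd(|Δx|,|Δy|) over the edges gives the boundary count: gcd(7,19) + gcd(26,29) + gcd(7,14) + gcd(39,23) + gcd(9,29) + gcd(22,18) = 1+1+7+1+1+2 = 13.
Pick's theorem gives I = A − B/2 + 1 = 1781.5 − 13/2 + 1 = 1776.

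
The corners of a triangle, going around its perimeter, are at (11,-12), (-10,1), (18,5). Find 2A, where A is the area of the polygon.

448

Using the shoelace formula, 2A = |[11·1 − (-10)·(-12)] + [(-10)·5 − 18·1] + [18·(-12) − 11·5]| = 448, so the area is 224.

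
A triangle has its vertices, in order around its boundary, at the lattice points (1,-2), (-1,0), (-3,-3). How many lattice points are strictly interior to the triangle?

Using the shoelace formula, 2A = |[1·0 − (-1)·(-2)] + [(-1)·(-3) − (-3)·0] + [(-3)·(-2) − 1·(-3)]| = 10, so the area is 5.
Summing gcd(|Δx|,|Δy|) over the edges gives the boundary count: gcd(2,2) + gcd(2,3) + gcd(4,1) = 2+1+1 = 4.
By Pick's theorem A = I + B/2 − 1, so I = 5 − 4/2 + 1 = 4.

4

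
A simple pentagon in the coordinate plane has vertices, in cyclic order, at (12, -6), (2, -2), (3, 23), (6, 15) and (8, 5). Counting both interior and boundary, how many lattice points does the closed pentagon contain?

130

By the shoelace formula, twice the signed area is |(12·(-2) − 2·(-6)) + (2·23 − 3·(-2)) + (3·15 − 6·23) + (6·5 − 8·15) + (8·(-6) − 12·5)| = 251, so the area is 251/2.
Summing gcd(|Δx|,|Δy|) over the edges gives the boundary count: gcd(10,4) + gcd(1,25) + gcd(3,8) + gcd(2,10) + gcd(4,11) = 2+1+1+2+1 = 7.
Pick's theorem gives I = A − B/2 + 1 = 251/2 − 7/2 + 1 = 123, so the closed region contains I + B = 123 + 7 = 130 lattice points.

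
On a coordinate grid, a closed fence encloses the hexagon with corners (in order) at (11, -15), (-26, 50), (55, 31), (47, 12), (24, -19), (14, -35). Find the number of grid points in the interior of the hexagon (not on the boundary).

By the shoelace formula, twice the signed area is |[11·50 − (-26)·(-15)] + [(-26)·31 − 55·50] + [55·12 − 47·31] + [47·(-19) − 24·12] + [24·(-35) − 14·(-19)] + [14·(-15) − 11·(-35)]| = 5773, so the area is 2886.5.
The number of boundary lattice points is Σ gcd(|Δx|,|Δy|) = gcd(37,65) + gcd(81,19) + gcd(8,19) + gcd(23,31) + gcd(10,16) + gcd(3,20) = 1+1+1+1+2+1 = 7.
Pick's theorem gives I = A − B/2 + 1 = 2886.5 − 7/2 + 1 = 2884.

2884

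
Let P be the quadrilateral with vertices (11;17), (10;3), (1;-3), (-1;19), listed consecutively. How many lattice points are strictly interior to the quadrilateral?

187

The shoelace formula gives twice the area as |(11·3 − 10·17) + (10·(-3) − 1·3) + (1·19 − (-1)·(-3)) + ((-1)·17 − 11·19)| = 380, so the area is 190.
Summing gcd(|Δx|,|Δy|) over the edges gives the boundary count: gcd(1,14) + gcd(9,6) + gcd(2,22) + gcd(12,2) = 1+3+2+2 = 8.
Pick's theorem gives I = A − B/2 + 1 = 190 − 8/2 + 1 = 187.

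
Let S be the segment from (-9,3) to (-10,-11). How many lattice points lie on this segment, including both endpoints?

2

The number of lattice points on a segment between lattice points is gcd(|Δx|,|Δy|) + 1 = gcd(1,14) + 1 = 1 + 1 = 2.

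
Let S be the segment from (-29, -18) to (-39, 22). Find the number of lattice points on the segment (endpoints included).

11

The number of lattice points on a segment between lattice points is gcd(|Δx|,|Δy|) + 1 = gcd(10,40) + 1 = 10 + 1 = 11.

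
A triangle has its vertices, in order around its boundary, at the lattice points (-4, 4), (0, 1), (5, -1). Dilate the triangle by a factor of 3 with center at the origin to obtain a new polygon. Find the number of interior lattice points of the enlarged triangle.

The shoelace formula gives twice the area as |((-4)·1 − 0·4) + (0·(-1) − 5·1) + (5·4 − (-4)·(-1))| = 7, so the area is 3.5.
Along each edge there are gcd(|Δx|,|Δy|)+1 lattice points, so counting each shared vertex once the boundary has gcd(4,3) + gcd(5,2) + gcd(9,5) = 1+1+1 = 3.
Scaling by 3 multiplies the area by 3² = 9 (so the new area is 31.5) and multiplies the boundary lattice-point count by 3, giving 9.
By Pick's theorem, the interior count of the dilated polygon is 31.5 − 9/2 + 1 = 28.

28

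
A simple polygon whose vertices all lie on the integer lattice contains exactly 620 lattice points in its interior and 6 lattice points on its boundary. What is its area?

622

Pick's theorem states A = I + B/2 − 1, so A = 620 + 6/2 − 1 = 622.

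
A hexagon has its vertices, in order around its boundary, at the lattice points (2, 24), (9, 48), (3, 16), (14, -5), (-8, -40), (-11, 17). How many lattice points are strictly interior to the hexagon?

913

Using the shoelace formula, 2A = |(2·48 − 9·24) + (9·16 − 3·48) + (3·(-5) − 14·16) + (14·(-40) − (-8)·(-5)) + ((-8)·17 − (-11)·(-40)) + ((-11)·24 − 2·17)| = 1833, so the area is 1833/2.
Along each edge there are gcd(|Δx|,|Δy|)+1 lattice points, so counting each shared vertex once the boundary has gcd(7,24) + gcd(6,32) + gcd(11,21) + gcd(22,35) + gcd(3,57) + gcd(13,7) = 1+2+1+1+3+1 = 9.
By Pick's theorem A = I + B/2 − 1, so I = 1833/2 − 9/2 + 1 = 913.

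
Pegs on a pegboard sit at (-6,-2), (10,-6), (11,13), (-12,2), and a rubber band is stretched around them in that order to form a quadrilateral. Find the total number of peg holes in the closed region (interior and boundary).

Using the shoelace formula, 2A = |[(-6)·(-6) − 10·(-2)] + [10·13 − 11·(-6)] + [11·2 − (-12)·13] + [(-12)·(-2) − (-6)·2]| = 466, so the area is 233.
Summing gcd(|Δx|,|Δy|) over the edges gives the boundary count: gcd(16,4) + gcd(1,19) + gcd(23,11) + gcd(6,4) = 4+1+1+2 = 8.
Pick's theorem gives I = A − B/2 + 1 = 233 − 8/2 + 1 = 230, so the closed region contains I + B = 230 + 8 = 238 lattice points.

238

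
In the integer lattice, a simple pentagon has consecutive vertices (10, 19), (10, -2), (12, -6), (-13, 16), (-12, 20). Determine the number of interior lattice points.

302

Using the shoelace formula, 2A = |(10·(-2) − 10·19) + (10·(-6) − 12·(-2)) + (12·16 − (-13)·(-6)) + ((-13)·20 − (-12)·16) + ((-12)·19 − 10·20)| = 628, so the area is 314.
The number of boundary lattice points is Σ gcd(|Δx|,|Δy|) = gcd(0,21) + gcd(2,4) + gcd(25,22) + gcd(1,4) + gcd(22,1) = 21+2+1+1+1 = 26.
By Pick's theorem A = I + B/2 − 1, so I = 314 − 26/2 + 1 = 302.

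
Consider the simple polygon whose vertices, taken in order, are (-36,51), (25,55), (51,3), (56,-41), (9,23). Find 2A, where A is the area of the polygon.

Using the shoelace formula, 2A = |((-36)·55 − 25·51) + (25·3 − 51·55) + (51·(-41) − 56·3) + (56·23 − 9·(-41)) + (9·51 − (-36)·23)| = 5300, so the area is 2650.

5300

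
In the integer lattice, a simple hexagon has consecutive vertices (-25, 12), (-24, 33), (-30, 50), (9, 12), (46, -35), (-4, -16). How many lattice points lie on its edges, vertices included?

The number of boundary lattice points is Σ gcd(|Δx|,|Δy|) = gcd(1,21) + gcd(6,17) + gcd(39,38) + gcd(37,47) + gcd(50,19) + gcd(21,28) = 1+1+1+1+1+7 = 12.

12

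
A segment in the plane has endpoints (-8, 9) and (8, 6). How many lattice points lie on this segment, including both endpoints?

The number of lattice points on a segment between lattice points is gcd(|Δx|,|Δy|) + 1 = gcd(16,3) + 1 = 1 + 1 = 2.

2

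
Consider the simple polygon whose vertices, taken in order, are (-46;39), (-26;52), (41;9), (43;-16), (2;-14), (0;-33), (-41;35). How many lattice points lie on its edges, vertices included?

7

Summing gcd(|Δx|,|Δy|) over the edges gives the boundary count: gcd(20,13) + gcd(67,43) + gcd(2,25) + gcd(41,2) + gcd(2,19) + gcd(41,68) + gcd(5,4) = 1+1+1+1+1+1+1 = 7.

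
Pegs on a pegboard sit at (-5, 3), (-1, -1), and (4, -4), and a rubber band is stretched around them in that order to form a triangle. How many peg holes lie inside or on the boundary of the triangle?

By the shoelace formula, twice the signed area is |((-5)·(-1) − (-1)·3) + ((-1)·(-4) − 4·(-1)) + (4·3 − (-5)·(-4))| = 8, so the area is 4.
Summing gcd(|Δx|,|Δy|) over the edges gives the boundary count: gcd(4,4) + gcd(5,3) + gcd(9,7) = 4+1+1 = 6.
Pick's theorem gives I = A − B/2 + 1 = 4 − 6/2 + 1 = 2, so the closed region contains I + B = 2 + 6 = 8 lattice points.

8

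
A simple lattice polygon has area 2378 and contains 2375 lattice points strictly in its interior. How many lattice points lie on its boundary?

8

Pick's theorem gives A = I + B/2 − 1, so B = 2(A − I + 1) = 2(2378 − 2375 + 1) = 8.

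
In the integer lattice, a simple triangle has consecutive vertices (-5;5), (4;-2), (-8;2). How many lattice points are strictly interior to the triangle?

Using the shoelace formula, 2A = |[(-5)·(-2) − 4·5] + [4·2 − (-8)·(-2)] + [(-8)·5 − (-5)·2]| = 48, so the area is 24.
The number of boundary lattice points is Σ gcd(|Δx|,|Δy|) = gcd(9,7) + gcd(12,4) + gcd(3,3) = 1+4+3 = 8.
Pick's theorem gives I = A − B/2 + 1 = 24 − 8/2 + 1 = 21.

21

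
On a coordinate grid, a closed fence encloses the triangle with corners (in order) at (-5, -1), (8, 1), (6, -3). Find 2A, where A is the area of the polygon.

By the shoelace formula, twice the signed area is |((-5)·1 − 8·(-1)) + (8·(-3) − 6·1) + (6·(-1) − (-5)·(-3))| = 48, so the area is 24.

48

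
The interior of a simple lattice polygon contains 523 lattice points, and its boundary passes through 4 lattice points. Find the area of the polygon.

524

Pick's theorem states A = I + B/2 − 1, so A = 523 + 4/2 − 1 = 524.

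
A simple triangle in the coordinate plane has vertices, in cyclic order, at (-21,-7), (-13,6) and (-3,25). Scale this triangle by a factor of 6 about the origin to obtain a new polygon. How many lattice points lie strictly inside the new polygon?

385

The shoelace formula gives twice the area as |[(-21)·6 − (-13)·(-7)] + [(-13)·25 − (-3)·6] + [(-3)·(-7) − (-21)·25]| = 22, so the area is 11.
The number of boundary lattice points is Σ gcd(|Δx|,|Δy|) = gcd(8,13) + gcd(10,19) + gcd(18,32) = 1+1+2 = 4.
Scaling by 6 multiplies the area by 6² = 36 (so the new area is 396) and multiplies the boundary lattice-point count by 6, giving 24.
By Pick's theorem, the interior count of the dilated polygon is 396 − 24/2 + 1 = 385.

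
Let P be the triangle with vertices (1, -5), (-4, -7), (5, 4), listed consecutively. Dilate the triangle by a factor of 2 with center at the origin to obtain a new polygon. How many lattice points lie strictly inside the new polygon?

72

Using the shoelace formula, 2A = |(1·(-7) − (-4)·(-5)) + ((-4)·4 − 5·(-7)) + (5·(-5) − 1·4)| = 37, so the area is 37/2.
The number of boundary lattice points is Σ gcd(|Δx|,|Δy|) = gcd(5,2) + gcd(9,11) + gcd(4,9) = 1+1+1 = 3.
Scaling by 2 multiplies the area by 2² = 4 (so the new area is 74) and multiplies the boundary lattice-point count by 2, giving 6.
By Pick's theorem, the interior count of the dilated polygon is 74 − 6/2 + 1 = 72.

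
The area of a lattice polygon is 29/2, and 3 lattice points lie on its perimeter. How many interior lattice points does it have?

Pick's theorem A = I + B/2 − 1 rearranges to I = A − B/2 + 1 = 29/2 − 3/2 + 1 = 14.

14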